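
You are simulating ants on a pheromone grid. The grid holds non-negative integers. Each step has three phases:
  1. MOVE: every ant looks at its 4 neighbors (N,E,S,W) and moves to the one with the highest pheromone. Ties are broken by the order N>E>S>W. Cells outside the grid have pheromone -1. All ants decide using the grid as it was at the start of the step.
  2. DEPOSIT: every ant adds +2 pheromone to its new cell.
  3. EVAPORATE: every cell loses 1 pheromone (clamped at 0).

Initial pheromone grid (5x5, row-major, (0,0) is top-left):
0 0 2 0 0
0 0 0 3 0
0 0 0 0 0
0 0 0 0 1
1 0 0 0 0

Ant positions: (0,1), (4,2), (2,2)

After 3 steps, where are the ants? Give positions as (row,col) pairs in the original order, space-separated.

Step 1: ant0:(0,1)->E->(0,2) | ant1:(4,2)->N->(3,2) | ant2:(2,2)->N->(1,2)
  grid max=3 at (0,2)
Step 2: ant0:(0,2)->S->(1,2) | ant1:(3,2)->N->(2,2) | ant2:(1,2)->N->(0,2)
  grid max=4 at (0,2)
Step 3: ant0:(1,2)->N->(0,2) | ant1:(2,2)->N->(1,2) | ant2:(0,2)->S->(1,2)
  grid max=5 at (0,2)

(0,2) (1,2) (1,2)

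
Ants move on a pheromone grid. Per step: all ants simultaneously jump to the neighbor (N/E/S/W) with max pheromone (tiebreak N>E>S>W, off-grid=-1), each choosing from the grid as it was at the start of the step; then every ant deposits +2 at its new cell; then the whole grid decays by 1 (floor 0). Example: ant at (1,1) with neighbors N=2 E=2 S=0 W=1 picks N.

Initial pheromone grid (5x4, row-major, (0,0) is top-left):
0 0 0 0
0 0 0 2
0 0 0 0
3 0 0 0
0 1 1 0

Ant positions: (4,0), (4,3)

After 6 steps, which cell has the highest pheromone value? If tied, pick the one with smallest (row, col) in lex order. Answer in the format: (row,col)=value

Step 1: ant0:(4,0)->N->(3,0) | ant1:(4,3)->W->(4,2)
  grid max=4 at (3,0)
Step 2: ant0:(3,0)->N->(2,0) | ant1:(4,2)->N->(3,2)
  grid max=3 at (3,0)
Step 3: ant0:(2,0)->S->(3,0) | ant1:(3,2)->S->(4,2)
  grid max=4 at (3,0)
Step 4: ant0:(3,0)->N->(2,0) | ant1:(4,2)->N->(3,2)
  grid max=3 at (3,0)
Step 5: ant0:(2,0)->S->(3,0) | ant1:(3,2)->S->(4,2)
  grid max=4 at (3,0)
Step 6: ant0:(3,0)->N->(2,0) | ant1:(4,2)->N->(3,2)
  grid max=3 at (3,0)
Final grid:
  0 0 0 0
  0 0 0 0
  1 0 0 0
  3 0 1 0
  0 0 1 0
Max pheromone 3 at (3,0)

Answer: (3,0)=3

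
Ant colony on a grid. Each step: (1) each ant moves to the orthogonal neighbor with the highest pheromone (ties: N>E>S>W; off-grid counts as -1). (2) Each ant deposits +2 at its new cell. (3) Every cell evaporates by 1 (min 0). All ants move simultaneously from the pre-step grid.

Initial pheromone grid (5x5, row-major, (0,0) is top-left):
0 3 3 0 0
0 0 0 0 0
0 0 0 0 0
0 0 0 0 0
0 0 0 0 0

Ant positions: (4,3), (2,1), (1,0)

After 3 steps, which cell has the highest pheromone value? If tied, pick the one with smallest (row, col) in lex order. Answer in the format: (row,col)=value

Answer: (0,1)=4

Derivation:
Step 1: ant0:(4,3)->N->(3,3) | ant1:(2,1)->N->(1,1) | ant2:(1,0)->N->(0,0)
  grid max=2 at (0,1)
Step 2: ant0:(3,3)->N->(2,3) | ant1:(1,1)->N->(0,1) | ant2:(0,0)->E->(0,1)
  grid max=5 at (0,1)
Step 3: ant0:(2,3)->N->(1,3) | ant1:(0,1)->E->(0,2) | ant2:(0,1)->E->(0,2)
  grid max=4 at (0,1)
Final grid:
  0 4 4 0 0
  0 0 0 1 0
  0 0 0 0 0
  0 0 0 0 0
  0 0 0 0 0
Max pheromone 4 at (0,1)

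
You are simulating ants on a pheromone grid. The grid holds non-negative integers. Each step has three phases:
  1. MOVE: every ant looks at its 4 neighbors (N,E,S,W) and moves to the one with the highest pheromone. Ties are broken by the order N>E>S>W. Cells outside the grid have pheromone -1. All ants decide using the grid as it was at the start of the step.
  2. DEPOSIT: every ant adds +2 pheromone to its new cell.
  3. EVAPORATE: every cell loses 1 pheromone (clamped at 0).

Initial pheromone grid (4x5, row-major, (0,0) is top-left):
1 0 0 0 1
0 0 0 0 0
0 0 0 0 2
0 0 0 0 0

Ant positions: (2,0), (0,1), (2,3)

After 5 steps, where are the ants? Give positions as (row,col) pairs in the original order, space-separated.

Step 1: ant0:(2,0)->N->(1,0) | ant1:(0,1)->W->(0,0) | ant2:(2,3)->E->(2,4)
  grid max=3 at (2,4)
Step 2: ant0:(1,0)->N->(0,0) | ant1:(0,0)->S->(1,0) | ant2:(2,4)->N->(1,4)
  grid max=3 at (0,0)
Step 3: ant0:(0,0)->S->(1,0) | ant1:(1,0)->N->(0,0) | ant2:(1,4)->S->(2,4)
  grid max=4 at (0,0)
Step 4: ant0:(1,0)->N->(0,0) | ant1:(0,0)->S->(1,0) | ant2:(2,4)->N->(1,4)
  grid max=5 at (0,0)
Step 5: ant0:(0,0)->S->(1,0) | ant1:(1,0)->N->(0,0) | ant2:(1,4)->S->(2,4)
  grid max=6 at (0,0)

(1,0) (0,0) (2,4)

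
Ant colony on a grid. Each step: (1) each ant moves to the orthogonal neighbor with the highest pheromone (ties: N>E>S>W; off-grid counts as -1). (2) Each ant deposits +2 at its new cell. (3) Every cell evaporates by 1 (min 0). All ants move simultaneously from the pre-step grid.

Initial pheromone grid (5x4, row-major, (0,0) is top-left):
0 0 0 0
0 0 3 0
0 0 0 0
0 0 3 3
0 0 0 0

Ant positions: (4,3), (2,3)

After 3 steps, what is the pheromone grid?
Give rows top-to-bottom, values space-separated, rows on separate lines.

After step 1: ants at (3,3),(3,3)
  0 0 0 0
  0 0 2 0
  0 0 0 0
  0 0 2 6
  0 0 0 0
After step 2: ants at (3,2),(3,2)
  0 0 0 0
  0 0 1 0
  0 0 0 0
  0 0 5 5
  0 0 0 0
After step 3: ants at (3,3),(3,3)
  0 0 0 0
  0 0 0 0
  0 0 0 0
  0 0 4 8
  0 0 0 0

0 0 0 0
0 0 0 0
0 0 0 0
0 0 4 8
0 0 0 0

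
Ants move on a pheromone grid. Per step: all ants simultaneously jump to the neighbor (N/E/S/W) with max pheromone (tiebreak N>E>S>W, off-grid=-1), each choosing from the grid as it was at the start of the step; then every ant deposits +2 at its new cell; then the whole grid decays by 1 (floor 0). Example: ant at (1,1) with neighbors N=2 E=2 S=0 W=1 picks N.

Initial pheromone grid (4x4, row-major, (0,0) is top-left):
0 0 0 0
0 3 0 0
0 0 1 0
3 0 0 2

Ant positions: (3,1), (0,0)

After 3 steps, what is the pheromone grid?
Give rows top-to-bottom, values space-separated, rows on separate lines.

After step 1: ants at (3,0),(0,1)
  0 1 0 0
  0 2 0 0
  0 0 0 0
  4 0 0 1
After step 2: ants at (2,0),(1,1)
  0 0 0 0
  0 3 0 0
  1 0 0 0
  3 0 0 0
After step 3: ants at (3,0),(0,1)
  0 1 0 0
  0 2 0 0
  0 0 0 0
  4 0 0 0

0 1 0 0
0 2 0 0
0 0 0 0
4 0 0 0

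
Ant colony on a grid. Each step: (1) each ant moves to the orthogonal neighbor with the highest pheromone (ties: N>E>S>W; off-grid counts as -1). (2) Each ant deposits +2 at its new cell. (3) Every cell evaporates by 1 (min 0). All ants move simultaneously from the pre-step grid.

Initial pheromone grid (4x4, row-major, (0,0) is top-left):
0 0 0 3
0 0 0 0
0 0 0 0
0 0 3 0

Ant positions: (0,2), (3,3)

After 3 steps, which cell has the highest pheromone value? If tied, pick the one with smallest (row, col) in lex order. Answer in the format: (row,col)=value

Step 1: ant0:(0,2)->E->(0,3) | ant1:(3,3)->W->(3,2)
  grid max=4 at (0,3)
Step 2: ant0:(0,3)->S->(1,3) | ant1:(3,2)->N->(2,2)
  grid max=3 at (0,3)
Step 3: ant0:(1,3)->N->(0,3) | ant1:(2,2)->S->(3,2)
  grid max=4 at (0,3)
Final grid:
  0 0 0 4
  0 0 0 0
  0 0 0 0
  0 0 4 0
Max pheromone 4 at (0,3)

Answer: (0,3)=4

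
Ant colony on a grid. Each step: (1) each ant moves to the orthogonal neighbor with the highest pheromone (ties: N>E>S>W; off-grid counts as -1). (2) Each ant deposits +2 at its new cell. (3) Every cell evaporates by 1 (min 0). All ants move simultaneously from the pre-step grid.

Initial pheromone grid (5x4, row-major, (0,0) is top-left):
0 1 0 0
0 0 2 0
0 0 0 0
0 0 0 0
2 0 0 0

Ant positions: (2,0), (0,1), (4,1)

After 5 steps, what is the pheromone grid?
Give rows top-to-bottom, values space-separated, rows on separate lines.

After step 1: ants at (1,0),(0,2),(4,0)
  0 0 1 0
  1 0 1 0
  0 0 0 0
  0 0 0 0
  3 0 0 0
After step 2: ants at (0,0),(1,2),(3,0)
  1 0 0 0
  0 0 2 0
  0 0 0 0
  1 0 0 0
  2 0 0 0
After step 3: ants at (0,1),(0,2),(4,0)
  0 1 1 0
  0 0 1 0
  0 0 0 0
  0 0 0 0
  3 0 0 0
After step 4: ants at (0,2),(1,2),(3,0)
  0 0 2 0
  0 0 2 0
  0 0 0 0
  1 0 0 0
  2 0 0 0
After step 5: ants at (1,2),(0,2),(4,0)
  0 0 3 0
  0 0 3 0
  0 0 0 0
  0 0 0 0
  3 0 0 0

0 0 3 0
0 0 3 0
0 0 0 0
0 0 0 0
3 0 0 0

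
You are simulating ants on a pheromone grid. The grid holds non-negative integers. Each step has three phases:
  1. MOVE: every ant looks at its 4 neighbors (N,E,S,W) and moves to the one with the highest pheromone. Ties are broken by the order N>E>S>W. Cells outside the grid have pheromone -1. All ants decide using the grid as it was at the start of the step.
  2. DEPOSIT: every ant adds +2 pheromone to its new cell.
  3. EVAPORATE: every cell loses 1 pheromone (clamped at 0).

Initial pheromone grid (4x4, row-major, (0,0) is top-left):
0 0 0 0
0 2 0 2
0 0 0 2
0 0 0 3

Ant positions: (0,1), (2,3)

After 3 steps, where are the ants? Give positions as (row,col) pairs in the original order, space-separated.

Step 1: ant0:(0,1)->S->(1,1) | ant1:(2,3)->S->(3,3)
  grid max=4 at (3,3)
Step 2: ant0:(1,1)->N->(0,1) | ant1:(3,3)->N->(2,3)
  grid max=3 at (3,3)
Step 3: ant0:(0,1)->S->(1,1) | ant1:(2,3)->S->(3,3)
  grid max=4 at (3,3)

(1,1) (3,3)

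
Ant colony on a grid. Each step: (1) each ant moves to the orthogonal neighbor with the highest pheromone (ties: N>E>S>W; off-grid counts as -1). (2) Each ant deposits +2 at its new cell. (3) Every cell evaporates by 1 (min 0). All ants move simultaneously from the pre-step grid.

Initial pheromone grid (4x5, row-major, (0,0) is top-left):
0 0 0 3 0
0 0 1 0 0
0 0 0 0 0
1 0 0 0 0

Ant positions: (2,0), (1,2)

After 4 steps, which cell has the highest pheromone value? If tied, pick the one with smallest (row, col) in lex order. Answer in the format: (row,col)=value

Answer: (0,3)=3

Derivation:
Step 1: ant0:(2,0)->S->(3,0) | ant1:(1,2)->N->(0,2)
  grid max=2 at (0,3)
Step 2: ant0:(3,0)->N->(2,0) | ant1:(0,2)->E->(0,3)
  grid max=3 at (0,3)
Step 3: ant0:(2,0)->S->(3,0) | ant1:(0,3)->E->(0,4)
  grid max=2 at (0,3)
Step 4: ant0:(3,0)->N->(2,0) | ant1:(0,4)->W->(0,3)
  grid max=3 at (0,3)
Final grid:
  0 0 0 3 0
  0 0 0 0 0
  1 0 0 0 0
  1 0 0 0 0
Max pheromone 3 at (0,3)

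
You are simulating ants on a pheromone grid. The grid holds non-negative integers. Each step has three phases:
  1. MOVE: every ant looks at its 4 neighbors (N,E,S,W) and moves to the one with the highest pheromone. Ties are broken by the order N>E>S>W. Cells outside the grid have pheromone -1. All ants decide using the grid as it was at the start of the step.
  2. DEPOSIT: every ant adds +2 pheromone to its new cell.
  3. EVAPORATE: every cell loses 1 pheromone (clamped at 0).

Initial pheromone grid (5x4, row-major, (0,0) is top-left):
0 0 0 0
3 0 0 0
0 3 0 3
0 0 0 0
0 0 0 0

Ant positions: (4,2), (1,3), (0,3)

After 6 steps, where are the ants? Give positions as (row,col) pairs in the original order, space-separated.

Step 1: ant0:(4,2)->N->(3,2) | ant1:(1,3)->S->(2,3) | ant2:(0,3)->S->(1,3)
  grid max=4 at (2,3)
Step 2: ant0:(3,2)->N->(2,2) | ant1:(2,3)->N->(1,3) | ant2:(1,3)->S->(2,3)
  grid max=5 at (2,3)
Step 3: ant0:(2,2)->E->(2,3) | ant1:(1,3)->S->(2,3) | ant2:(2,3)->N->(1,3)
  grid max=8 at (2,3)
Step 4: ant0:(2,3)->N->(1,3) | ant1:(2,3)->N->(1,3) | ant2:(1,3)->S->(2,3)
  grid max=9 at (2,3)
Step 5: ant0:(1,3)->S->(2,3) | ant1:(1,3)->S->(2,3) | ant2:(2,3)->N->(1,3)
  grid max=12 at (2,3)
Step 6: ant0:(2,3)->N->(1,3) | ant1:(2,3)->N->(1,3) | ant2:(1,3)->S->(2,3)
  grid max=13 at (2,3)

(1,3) (1,3) (2,3)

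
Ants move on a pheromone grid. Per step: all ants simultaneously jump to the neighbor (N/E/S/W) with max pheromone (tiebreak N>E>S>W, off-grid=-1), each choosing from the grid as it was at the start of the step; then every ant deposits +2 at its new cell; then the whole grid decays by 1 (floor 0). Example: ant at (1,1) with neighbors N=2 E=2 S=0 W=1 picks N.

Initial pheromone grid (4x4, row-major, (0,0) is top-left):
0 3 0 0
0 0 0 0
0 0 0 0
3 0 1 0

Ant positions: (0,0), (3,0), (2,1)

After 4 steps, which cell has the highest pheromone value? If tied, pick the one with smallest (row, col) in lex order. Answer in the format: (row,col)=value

Step 1: ant0:(0,0)->E->(0,1) | ant1:(3,0)->N->(2,0) | ant2:(2,1)->N->(1,1)
  grid max=4 at (0,1)
Step 2: ant0:(0,1)->S->(1,1) | ant1:(2,0)->S->(3,0) | ant2:(1,1)->N->(0,1)
  grid max=5 at (0,1)
Step 3: ant0:(1,1)->N->(0,1) | ant1:(3,0)->N->(2,0) | ant2:(0,1)->S->(1,1)
  grid max=6 at (0,1)
Step 4: ant0:(0,1)->S->(1,1) | ant1:(2,0)->S->(3,0) | ant2:(1,1)->N->(0,1)
  grid max=7 at (0,1)
Final grid:
  0 7 0 0
  0 4 0 0
  0 0 0 0
  3 0 0 0
Max pheromone 7 at (0,1)

Answer: (0,1)=7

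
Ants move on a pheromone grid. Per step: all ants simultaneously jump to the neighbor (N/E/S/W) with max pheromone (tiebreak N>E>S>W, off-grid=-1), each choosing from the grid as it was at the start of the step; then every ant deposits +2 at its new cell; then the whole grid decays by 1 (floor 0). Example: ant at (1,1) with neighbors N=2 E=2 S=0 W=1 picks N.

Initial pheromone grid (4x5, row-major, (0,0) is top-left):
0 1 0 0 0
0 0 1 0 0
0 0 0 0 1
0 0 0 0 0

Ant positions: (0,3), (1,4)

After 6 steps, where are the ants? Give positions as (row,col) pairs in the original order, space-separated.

Step 1: ant0:(0,3)->E->(0,4) | ant1:(1,4)->S->(2,4)
  grid max=2 at (2,4)
Step 2: ant0:(0,4)->S->(1,4) | ant1:(2,4)->N->(1,4)
  grid max=3 at (1,4)
Step 3: ant0:(1,4)->S->(2,4) | ant1:(1,4)->S->(2,4)
  grid max=4 at (2,4)
Step 4: ant0:(2,4)->N->(1,4) | ant1:(2,4)->N->(1,4)
  grid max=5 at (1,4)
Step 5: ant0:(1,4)->S->(2,4) | ant1:(1,4)->S->(2,4)
  grid max=6 at (2,4)
Step 6: ant0:(2,4)->N->(1,4) | ant1:(2,4)->N->(1,4)
  grid max=7 at (1,4)

(1,4) (1,4)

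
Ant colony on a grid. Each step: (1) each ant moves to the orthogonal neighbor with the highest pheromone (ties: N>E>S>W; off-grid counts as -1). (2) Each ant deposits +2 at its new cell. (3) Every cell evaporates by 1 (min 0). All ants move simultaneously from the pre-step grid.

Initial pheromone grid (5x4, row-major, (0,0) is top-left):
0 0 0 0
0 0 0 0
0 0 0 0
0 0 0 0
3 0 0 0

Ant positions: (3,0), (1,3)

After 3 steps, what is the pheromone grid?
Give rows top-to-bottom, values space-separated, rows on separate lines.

After step 1: ants at (4,0),(0,3)
  0 0 0 1
  0 0 0 0
  0 0 0 0
  0 0 0 0
  4 0 0 0
After step 2: ants at (3,0),(1,3)
  0 0 0 0
  0 0 0 1
  0 0 0 0
  1 0 0 0
  3 0 0 0
After step 3: ants at (4,0),(0,3)
  0 0 0 1
  0 0 0 0
  0 0 0 0
  0 0 0 0
  4 0 0 0

0 0 0 1
0 0 0 0
0 0 0 0
0 0 0 0
4 0 0 0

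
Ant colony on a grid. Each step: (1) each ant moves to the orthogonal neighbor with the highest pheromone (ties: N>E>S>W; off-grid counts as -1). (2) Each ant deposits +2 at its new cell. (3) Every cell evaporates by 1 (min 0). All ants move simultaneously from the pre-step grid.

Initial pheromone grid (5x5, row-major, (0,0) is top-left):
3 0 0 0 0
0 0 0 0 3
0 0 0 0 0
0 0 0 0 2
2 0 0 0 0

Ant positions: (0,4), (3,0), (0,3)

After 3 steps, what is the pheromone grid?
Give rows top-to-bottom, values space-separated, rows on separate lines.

After step 1: ants at (1,4),(4,0),(0,4)
  2 0 0 0 1
  0 0 0 0 4
  0 0 0 0 0
  0 0 0 0 1
  3 0 0 0 0
After step 2: ants at (0,4),(3,0),(1,4)
  1 0 0 0 2
  0 0 0 0 5
  0 0 0 0 0
  1 0 0 0 0
  2 0 0 0 0
After step 3: ants at (1,4),(4,0),(0,4)
  0 0 0 0 3
  0 0 0 0 6
  0 0 0 0 0
  0 0 0 0 0
  3 0 0 0 0

0 0 0 0 3
0 0 0 0 6
0 0 0 0 0
0 0 0 0 0
3 0 0 0 0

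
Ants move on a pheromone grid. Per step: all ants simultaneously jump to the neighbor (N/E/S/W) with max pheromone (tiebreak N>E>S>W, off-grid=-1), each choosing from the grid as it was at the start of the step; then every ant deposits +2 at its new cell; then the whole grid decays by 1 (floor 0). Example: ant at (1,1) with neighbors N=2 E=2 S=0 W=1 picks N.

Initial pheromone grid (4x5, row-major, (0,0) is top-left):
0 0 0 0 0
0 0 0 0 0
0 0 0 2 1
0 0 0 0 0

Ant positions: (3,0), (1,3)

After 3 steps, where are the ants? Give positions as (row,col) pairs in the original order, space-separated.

Step 1: ant0:(3,0)->N->(2,0) | ant1:(1,3)->S->(2,3)
  grid max=3 at (2,3)
Step 2: ant0:(2,0)->N->(1,0) | ant1:(2,3)->N->(1,3)
  grid max=2 at (2,3)
Step 3: ant0:(1,0)->N->(0,0) | ant1:(1,3)->S->(2,3)
  grid max=3 at (2,3)

(0,0) (2,3)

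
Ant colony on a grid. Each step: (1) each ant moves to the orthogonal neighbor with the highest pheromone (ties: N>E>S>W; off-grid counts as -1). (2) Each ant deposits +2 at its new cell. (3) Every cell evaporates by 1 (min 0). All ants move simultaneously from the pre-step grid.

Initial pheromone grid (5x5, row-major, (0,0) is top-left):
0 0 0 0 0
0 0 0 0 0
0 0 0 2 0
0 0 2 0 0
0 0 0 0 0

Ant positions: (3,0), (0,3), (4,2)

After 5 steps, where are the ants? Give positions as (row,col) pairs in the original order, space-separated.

Step 1: ant0:(3,0)->N->(2,0) | ant1:(0,3)->E->(0,4) | ant2:(4,2)->N->(3,2)
  grid max=3 at (3,2)
Step 2: ant0:(2,0)->N->(1,0) | ant1:(0,4)->S->(1,4) | ant2:(3,2)->N->(2,2)
  grid max=2 at (3,2)
Step 3: ant0:(1,0)->N->(0,0) | ant1:(1,4)->N->(0,4) | ant2:(2,2)->S->(3,2)
  grid max=3 at (3,2)
Step 4: ant0:(0,0)->E->(0,1) | ant1:(0,4)->S->(1,4) | ant2:(3,2)->N->(2,2)
  grid max=2 at (3,2)
Step 5: ant0:(0,1)->E->(0,2) | ant1:(1,4)->N->(0,4) | ant2:(2,2)->S->(3,2)
  grid max=3 at (3,2)

(0,2) (0,4) (3,2)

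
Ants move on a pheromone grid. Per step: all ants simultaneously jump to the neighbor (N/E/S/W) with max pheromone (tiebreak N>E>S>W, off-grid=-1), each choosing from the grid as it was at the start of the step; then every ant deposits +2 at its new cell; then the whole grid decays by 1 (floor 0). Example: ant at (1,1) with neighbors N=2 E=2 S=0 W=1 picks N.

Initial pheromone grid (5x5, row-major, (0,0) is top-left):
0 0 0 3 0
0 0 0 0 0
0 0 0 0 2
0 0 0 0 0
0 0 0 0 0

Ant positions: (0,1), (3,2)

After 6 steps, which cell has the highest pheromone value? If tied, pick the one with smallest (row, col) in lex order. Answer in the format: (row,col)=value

Answer: (0,3)=7

Derivation:
Step 1: ant0:(0,1)->E->(0,2) | ant1:(3,2)->N->(2,2)
  grid max=2 at (0,3)
Step 2: ant0:(0,2)->E->(0,3) | ant1:(2,2)->N->(1,2)
  grid max=3 at (0,3)
Step 3: ant0:(0,3)->E->(0,4) | ant1:(1,2)->N->(0,2)
  grid max=2 at (0,3)
Step 4: ant0:(0,4)->W->(0,3) | ant1:(0,2)->E->(0,3)
  grid max=5 at (0,3)
Step 5: ant0:(0,3)->E->(0,4) | ant1:(0,3)->E->(0,4)
  grid max=4 at (0,3)
Step 6: ant0:(0,4)->W->(0,3) | ant1:(0,4)->W->(0,3)
  grid max=7 at (0,3)
Final grid:
  0 0 0 7 2
  0 0 0 0 0
  0 0 0 0 0
  0 0 0 0 0
  0 0 0 0 0
Max pheromone 7 at (0,3)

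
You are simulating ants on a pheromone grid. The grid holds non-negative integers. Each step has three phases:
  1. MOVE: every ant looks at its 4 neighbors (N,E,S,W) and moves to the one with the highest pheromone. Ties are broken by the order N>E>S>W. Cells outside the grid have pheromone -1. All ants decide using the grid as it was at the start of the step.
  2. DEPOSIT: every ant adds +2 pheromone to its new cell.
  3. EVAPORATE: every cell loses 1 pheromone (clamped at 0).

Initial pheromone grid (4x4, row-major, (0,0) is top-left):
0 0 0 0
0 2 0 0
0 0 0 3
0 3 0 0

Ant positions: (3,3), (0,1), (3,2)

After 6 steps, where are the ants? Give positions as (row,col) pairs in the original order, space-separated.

Step 1: ant0:(3,3)->N->(2,3) | ant1:(0,1)->S->(1,1) | ant2:(3,2)->W->(3,1)
  grid max=4 at (2,3)
Step 2: ant0:(2,3)->N->(1,3) | ant1:(1,1)->N->(0,1) | ant2:(3,1)->N->(2,1)
  grid max=3 at (2,3)
Step 3: ant0:(1,3)->S->(2,3) | ant1:(0,1)->S->(1,1) | ant2:(2,1)->S->(3,1)
  grid max=4 at (2,3)
Step 4: ant0:(2,3)->N->(1,3) | ant1:(1,1)->N->(0,1) | ant2:(3,1)->N->(2,1)
  grid max=3 at (2,3)
Step 5: ant0:(1,3)->S->(2,3) | ant1:(0,1)->S->(1,1) | ant2:(2,1)->S->(3,1)
  grid max=4 at (2,3)
Step 6: ant0:(2,3)->N->(1,3) | ant1:(1,1)->N->(0,1) | ant2:(3,1)->N->(2,1)
  grid max=3 at (2,3)

(1,3) (0,1) (2,1)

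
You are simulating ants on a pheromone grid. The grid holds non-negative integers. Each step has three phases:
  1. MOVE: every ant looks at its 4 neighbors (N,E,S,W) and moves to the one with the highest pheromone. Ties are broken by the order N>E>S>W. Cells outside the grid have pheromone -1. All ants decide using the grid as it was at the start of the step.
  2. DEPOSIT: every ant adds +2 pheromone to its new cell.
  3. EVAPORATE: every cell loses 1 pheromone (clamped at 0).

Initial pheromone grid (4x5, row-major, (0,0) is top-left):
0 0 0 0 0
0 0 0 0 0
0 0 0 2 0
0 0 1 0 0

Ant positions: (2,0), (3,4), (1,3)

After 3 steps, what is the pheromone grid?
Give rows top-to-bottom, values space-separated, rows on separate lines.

After step 1: ants at (1,0),(2,4),(2,3)
  0 0 0 0 0
  1 0 0 0 0
  0 0 0 3 1
  0 0 0 0 0
After step 2: ants at (0,0),(2,3),(2,4)
  1 0 0 0 0
  0 0 0 0 0
  0 0 0 4 2
  0 0 0 0 0
After step 3: ants at (0,1),(2,4),(2,3)
  0 1 0 0 0
  0 0 0 0 0
  0 0 0 5 3
  0 0 0 0 0

0 1 0 0 0
0 0 0 0 0
0 0 0 5 3
0 0 0 0 0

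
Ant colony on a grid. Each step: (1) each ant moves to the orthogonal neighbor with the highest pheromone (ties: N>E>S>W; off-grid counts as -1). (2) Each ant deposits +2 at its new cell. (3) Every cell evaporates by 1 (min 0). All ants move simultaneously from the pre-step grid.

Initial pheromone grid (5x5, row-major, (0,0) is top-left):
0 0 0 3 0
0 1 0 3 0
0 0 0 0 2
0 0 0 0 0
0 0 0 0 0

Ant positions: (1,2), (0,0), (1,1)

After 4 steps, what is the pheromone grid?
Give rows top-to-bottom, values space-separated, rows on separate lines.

After step 1: ants at (1,3),(0,1),(0,1)
  0 3 0 2 0
  0 0 0 4 0
  0 0 0 0 1
  0 0 0 0 0
  0 0 0 0 0
After step 2: ants at (0,3),(0,2),(0,2)
  0 2 3 3 0
  0 0 0 3 0
  0 0 0 0 0
  0 0 0 0 0
  0 0 0 0 0
After step 3: ants at (1,3),(0,3),(0,3)
  0 1 2 6 0
  0 0 0 4 0
  0 0 0 0 0
  0 0 0 0 0
  0 0 0 0 0
After step 4: ants at (0,3),(1,3),(1,3)
  0 0 1 7 0
  0 0 0 7 0
  0 0 0 0 0
  0 0 0 0 0
  0 0 0 0 0

0 0 1 7 0
0 0 0 7 0
0 0 0 0 0
0 0 0 0 0
0 0 0 0 0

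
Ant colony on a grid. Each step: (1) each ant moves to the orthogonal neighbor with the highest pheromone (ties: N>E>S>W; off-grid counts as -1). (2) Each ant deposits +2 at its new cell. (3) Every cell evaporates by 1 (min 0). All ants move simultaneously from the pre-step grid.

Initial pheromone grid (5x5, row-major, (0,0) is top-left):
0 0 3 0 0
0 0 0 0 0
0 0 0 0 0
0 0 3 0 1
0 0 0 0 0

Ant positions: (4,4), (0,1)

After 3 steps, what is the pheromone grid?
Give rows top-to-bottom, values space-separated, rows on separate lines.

After step 1: ants at (3,4),(0,2)
  0 0 4 0 0
  0 0 0 0 0
  0 0 0 0 0
  0 0 2 0 2
  0 0 0 0 0
After step 2: ants at (2,4),(0,3)
  0 0 3 1 0
  0 0 0 0 0
  0 0 0 0 1
  0 0 1 0 1
  0 0 0 0 0
After step 3: ants at (3,4),(0,2)
  0 0 4 0 0
  0 0 0 0 0
  0 0 0 0 0
  0 0 0 0 2
  0 0 0 0 0

0 0 4 0 0
0 0 0 0 0
0 0 0 0 0
0 0 0 0 2
0 0 0 0 0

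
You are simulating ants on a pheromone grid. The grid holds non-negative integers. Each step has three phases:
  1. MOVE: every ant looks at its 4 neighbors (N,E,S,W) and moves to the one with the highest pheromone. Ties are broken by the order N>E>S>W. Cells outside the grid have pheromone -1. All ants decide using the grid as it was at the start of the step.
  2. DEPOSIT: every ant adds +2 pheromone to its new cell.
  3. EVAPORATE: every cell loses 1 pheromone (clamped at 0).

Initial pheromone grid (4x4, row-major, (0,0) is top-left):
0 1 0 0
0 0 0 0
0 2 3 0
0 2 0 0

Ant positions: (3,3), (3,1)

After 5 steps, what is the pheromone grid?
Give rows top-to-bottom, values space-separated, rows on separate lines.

After step 1: ants at (2,3),(2,1)
  0 0 0 0
  0 0 0 0
  0 3 2 1
  0 1 0 0
After step 2: ants at (2,2),(2,2)
  0 0 0 0
  0 0 0 0
  0 2 5 0
  0 0 0 0
After step 3: ants at (2,1),(2,1)
  0 0 0 0
  0 0 0 0
  0 5 4 0
  0 0 0 0
After step 4: ants at (2,2),(2,2)
  0 0 0 0
  0 0 0 0
  0 4 7 0
  0 0 0 0
After step 5: ants at (2,1),(2,1)
  0 0 0 0
  0 0 0 0
  0 7 6 0
  0 0 0 0

0 0 0 0
0 0 0 0
0 7 6 0
0 0 0 0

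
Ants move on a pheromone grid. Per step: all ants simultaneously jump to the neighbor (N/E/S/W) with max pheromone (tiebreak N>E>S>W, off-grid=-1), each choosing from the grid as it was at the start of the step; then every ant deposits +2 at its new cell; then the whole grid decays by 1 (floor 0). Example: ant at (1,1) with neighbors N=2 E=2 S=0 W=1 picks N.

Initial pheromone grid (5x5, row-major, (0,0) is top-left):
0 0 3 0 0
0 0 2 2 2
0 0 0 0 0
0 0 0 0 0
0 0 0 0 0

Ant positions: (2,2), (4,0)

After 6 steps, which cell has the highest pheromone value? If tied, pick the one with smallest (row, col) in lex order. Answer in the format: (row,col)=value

Step 1: ant0:(2,2)->N->(1,2) | ant1:(4,0)->N->(3,0)
  grid max=3 at (1,2)
Step 2: ant0:(1,2)->N->(0,2) | ant1:(3,0)->N->(2,0)
  grid max=3 at (0,2)
Step 3: ant0:(0,2)->S->(1,2) | ant1:(2,0)->N->(1,0)
  grid max=3 at (1,2)
Step 4: ant0:(1,2)->N->(0,2) | ant1:(1,0)->N->(0,0)
  grid max=3 at (0,2)
Step 5: ant0:(0,2)->S->(1,2) | ant1:(0,0)->E->(0,1)
  grid max=3 at (1,2)
Step 6: ant0:(1,2)->N->(0,2) | ant1:(0,1)->E->(0,2)
  grid max=5 at (0,2)
Final grid:
  0 0 5 0 0
  0 0 2 0 0
  0 0 0 0 0
  0 0 0 0 0
  0 0 0 0 0
Max pheromone 5 at (0,2)

Answer: (0,2)=5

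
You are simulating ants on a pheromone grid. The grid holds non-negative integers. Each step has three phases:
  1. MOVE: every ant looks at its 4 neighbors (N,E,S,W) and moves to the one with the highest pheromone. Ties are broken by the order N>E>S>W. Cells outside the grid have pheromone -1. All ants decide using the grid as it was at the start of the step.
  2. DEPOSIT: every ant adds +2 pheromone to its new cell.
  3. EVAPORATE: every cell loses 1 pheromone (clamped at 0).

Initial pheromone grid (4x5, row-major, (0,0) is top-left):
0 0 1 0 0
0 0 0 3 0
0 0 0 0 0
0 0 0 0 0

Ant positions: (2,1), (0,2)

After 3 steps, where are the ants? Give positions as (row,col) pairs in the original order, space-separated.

Step 1: ant0:(2,1)->N->(1,1) | ant1:(0,2)->E->(0,3)
  grid max=2 at (1,3)
Step 2: ant0:(1,1)->N->(0,1) | ant1:(0,3)->S->(1,3)
  grid max=3 at (1,3)
Step 3: ant0:(0,1)->E->(0,2) | ant1:(1,3)->N->(0,3)
  grid max=2 at (1,3)

(0,2) (0,3)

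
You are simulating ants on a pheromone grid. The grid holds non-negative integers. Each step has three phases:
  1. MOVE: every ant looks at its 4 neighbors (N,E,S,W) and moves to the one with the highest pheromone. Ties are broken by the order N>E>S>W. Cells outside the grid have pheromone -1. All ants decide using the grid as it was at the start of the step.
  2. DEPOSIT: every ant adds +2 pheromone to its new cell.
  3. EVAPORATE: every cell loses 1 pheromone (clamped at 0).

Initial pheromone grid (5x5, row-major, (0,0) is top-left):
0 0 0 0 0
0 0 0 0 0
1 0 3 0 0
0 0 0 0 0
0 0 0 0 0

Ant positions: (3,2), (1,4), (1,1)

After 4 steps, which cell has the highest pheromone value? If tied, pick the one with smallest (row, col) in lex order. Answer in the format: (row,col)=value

Answer: (2,2)=5

Derivation:
Step 1: ant0:(3,2)->N->(2,2) | ant1:(1,4)->N->(0,4) | ant2:(1,1)->N->(0,1)
  grid max=4 at (2,2)
Step 2: ant0:(2,2)->N->(1,2) | ant1:(0,4)->S->(1,4) | ant2:(0,1)->E->(0,2)
  grid max=3 at (2,2)
Step 3: ant0:(1,2)->S->(2,2) | ant1:(1,4)->N->(0,4) | ant2:(0,2)->S->(1,2)
  grid max=4 at (2,2)
Step 4: ant0:(2,2)->N->(1,2) | ant1:(0,4)->S->(1,4) | ant2:(1,2)->S->(2,2)
  grid max=5 at (2,2)
Final grid:
  0 0 0 0 0
  0 0 3 0 1
  0 0 5 0 0
  0 0 0 0 0
  0 0 0 0 0
Max pheromone 5 at (2,2)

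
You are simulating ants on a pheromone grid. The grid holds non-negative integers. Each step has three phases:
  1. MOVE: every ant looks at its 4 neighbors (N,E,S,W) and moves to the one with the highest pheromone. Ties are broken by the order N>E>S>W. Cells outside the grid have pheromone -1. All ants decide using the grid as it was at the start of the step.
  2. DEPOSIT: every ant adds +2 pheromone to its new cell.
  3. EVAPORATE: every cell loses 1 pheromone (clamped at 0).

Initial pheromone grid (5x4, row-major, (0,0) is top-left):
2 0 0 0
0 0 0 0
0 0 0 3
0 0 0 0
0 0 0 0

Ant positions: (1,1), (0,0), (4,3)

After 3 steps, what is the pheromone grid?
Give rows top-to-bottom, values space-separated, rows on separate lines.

After step 1: ants at (0,1),(0,1),(3,3)
  1 3 0 0
  0 0 0 0
  0 0 0 2
  0 0 0 1
  0 0 0 0
After step 2: ants at (0,0),(0,0),(2,3)
  4 2 0 0
  0 0 0 0
  0 0 0 3
  0 0 0 0
  0 0 0 0
After step 3: ants at (0,1),(0,1),(1,3)
  3 5 0 0
  0 0 0 1
  0 0 0 2
  0 0 0 0
  0 0 0 0

3 5 0 0
0 0 0 1
0 0 0 2
0 0 0 0
0 0 0 0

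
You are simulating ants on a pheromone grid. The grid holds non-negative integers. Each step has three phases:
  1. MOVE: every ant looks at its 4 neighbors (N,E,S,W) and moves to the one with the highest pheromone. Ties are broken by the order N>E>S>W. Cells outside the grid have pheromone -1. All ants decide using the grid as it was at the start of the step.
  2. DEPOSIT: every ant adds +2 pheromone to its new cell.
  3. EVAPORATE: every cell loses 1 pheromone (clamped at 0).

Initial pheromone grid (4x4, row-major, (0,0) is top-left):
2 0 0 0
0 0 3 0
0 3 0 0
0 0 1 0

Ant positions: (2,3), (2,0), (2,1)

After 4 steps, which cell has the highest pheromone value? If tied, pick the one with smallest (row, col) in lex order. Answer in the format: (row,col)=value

Answer: (2,1)=9

Derivation:
Step 1: ant0:(2,3)->N->(1,3) | ant1:(2,0)->E->(2,1) | ant2:(2,1)->N->(1,1)
  grid max=4 at (2,1)
Step 2: ant0:(1,3)->W->(1,2) | ant1:(2,1)->N->(1,1) | ant2:(1,1)->S->(2,1)
  grid max=5 at (2,1)
Step 3: ant0:(1,2)->W->(1,1) | ant1:(1,1)->S->(2,1) | ant2:(2,1)->N->(1,1)
  grid max=6 at (2,1)
Step 4: ant0:(1,1)->S->(2,1) | ant1:(2,1)->N->(1,1) | ant2:(1,1)->S->(2,1)
  grid max=9 at (2,1)
Final grid:
  0 0 0 0
  0 6 1 0
  0 9 0 0
  0 0 0 0
Max pheromone 9 at (2,1)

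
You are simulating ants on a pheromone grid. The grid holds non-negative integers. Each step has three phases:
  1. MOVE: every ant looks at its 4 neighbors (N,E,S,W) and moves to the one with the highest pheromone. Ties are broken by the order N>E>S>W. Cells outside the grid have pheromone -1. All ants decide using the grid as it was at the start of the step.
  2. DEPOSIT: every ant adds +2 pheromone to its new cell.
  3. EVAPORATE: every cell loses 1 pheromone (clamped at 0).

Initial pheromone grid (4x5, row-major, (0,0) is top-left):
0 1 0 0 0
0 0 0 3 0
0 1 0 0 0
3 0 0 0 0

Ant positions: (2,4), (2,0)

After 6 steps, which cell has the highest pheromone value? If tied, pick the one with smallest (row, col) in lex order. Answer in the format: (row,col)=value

Step 1: ant0:(2,4)->N->(1,4) | ant1:(2,0)->S->(3,0)
  grid max=4 at (3,0)
Step 2: ant0:(1,4)->W->(1,3) | ant1:(3,0)->N->(2,0)
  grid max=3 at (1,3)
Step 3: ant0:(1,3)->N->(0,3) | ant1:(2,0)->S->(3,0)
  grid max=4 at (3,0)
Step 4: ant0:(0,3)->S->(1,3) | ant1:(3,0)->N->(2,0)
  grid max=3 at (1,3)
Step 5: ant0:(1,3)->N->(0,3) | ant1:(2,0)->S->(3,0)
  grid max=4 at (3,0)
Step 6: ant0:(0,3)->S->(1,3) | ant1:(3,0)->N->(2,0)
  grid max=3 at (1,3)
Final grid:
  0 0 0 0 0
  0 0 0 3 0
  1 0 0 0 0
  3 0 0 0 0
Max pheromone 3 at (1,3)

Answer: (1,3)=3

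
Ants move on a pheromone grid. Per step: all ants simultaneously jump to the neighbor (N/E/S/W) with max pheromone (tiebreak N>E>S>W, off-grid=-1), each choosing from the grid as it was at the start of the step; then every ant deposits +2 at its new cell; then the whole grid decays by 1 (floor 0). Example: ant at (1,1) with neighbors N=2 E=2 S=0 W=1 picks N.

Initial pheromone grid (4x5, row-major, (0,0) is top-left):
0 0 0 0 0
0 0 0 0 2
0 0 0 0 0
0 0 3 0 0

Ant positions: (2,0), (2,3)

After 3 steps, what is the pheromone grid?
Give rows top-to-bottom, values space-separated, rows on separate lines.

After step 1: ants at (1,0),(1,3)
  0 0 0 0 0
  1 0 0 1 1
  0 0 0 0 0
  0 0 2 0 0
After step 2: ants at (0,0),(1,4)
  1 0 0 0 0
  0 0 0 0 2
  0 0 0 0 0
  0 0 1 0 0
After step 3: ants at (0,1),(0,4)
  0 1 0 0 1
  0 0 0 0 1
  0 0 0 0 0
  0 0 0 0 0

0 1 0 0 1
0 0 0 0 1
0 0 0 0 0
0 0 0 0 0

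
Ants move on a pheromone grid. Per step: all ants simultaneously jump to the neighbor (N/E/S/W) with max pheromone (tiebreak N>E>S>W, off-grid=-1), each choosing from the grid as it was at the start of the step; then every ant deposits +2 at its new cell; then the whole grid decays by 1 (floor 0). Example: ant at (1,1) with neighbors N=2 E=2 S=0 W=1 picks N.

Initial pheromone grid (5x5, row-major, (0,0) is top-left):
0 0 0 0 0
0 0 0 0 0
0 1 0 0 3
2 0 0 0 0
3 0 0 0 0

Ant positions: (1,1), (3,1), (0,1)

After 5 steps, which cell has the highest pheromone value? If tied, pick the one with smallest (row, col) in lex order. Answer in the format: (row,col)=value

Answer: (3,0)=3

Derivation:
Step 1: ant0:(1,1)->S->(2,1) | ant1:(3,1)->W->(3,0) | ant2:(0,1)->E->(0,2)
  grid max=3 at (3,0)
Step 2: ant0:(2,1)->N->(1,1) | ant1:(3,0)->S->(4,0) | ant2:(0,2)->E->(0,3)
  grid max=3 at (4,0)
Step 3: ant0:(1,1)->S->(2,1) | ant1:(4,0)->N->(3,0) | ant2:(0,3)->E->(0,4)
  grid max=3 at (3,0)
Step 4: ant0:(2,1)->N->(1,1) | ant1:(3,0)->S->(4,0) | ant2:(0,4)->S->(1,4)
  grid max=3 at (4,0)
Step 5: ant0:(1,1)->S->(2,1) | ant1:(4,0)->N->(3,0) | ant2:(1,4)->N->(0,4)
  grid max=3 at (3,0)
Final grid:
  0 0 0 0 1
  0 0 0 0 0
  0 2 0 0 0
  3 0 0 0 0
  2 0 0 0 0
Max pheromone 3 at (3,0)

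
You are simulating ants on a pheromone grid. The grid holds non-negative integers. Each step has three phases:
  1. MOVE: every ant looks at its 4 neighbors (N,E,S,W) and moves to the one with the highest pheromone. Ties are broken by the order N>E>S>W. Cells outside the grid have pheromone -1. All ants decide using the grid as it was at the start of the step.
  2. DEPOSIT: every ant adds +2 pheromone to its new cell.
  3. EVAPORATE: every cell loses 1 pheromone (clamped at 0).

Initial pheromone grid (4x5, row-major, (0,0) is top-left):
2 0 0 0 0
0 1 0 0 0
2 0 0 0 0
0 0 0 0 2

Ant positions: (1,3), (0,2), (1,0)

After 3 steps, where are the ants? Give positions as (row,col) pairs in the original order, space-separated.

Step 1: ant0:(1,3)->N->(0,3) | ant1:(0,2)->E->(0,3) | ant2:(1,0)->N->(0,0)
  grid max=3 at (0,0)
Step 2: ant0:(0,3)->E->(0,4) | ant1:(0,3)->E->(0,4) | ant2:(0,0)->E->(0,1)
  grid max=3 at (0,4)
Step 3: ant0:(0,4)->W->(0,3) | ant1:(0,4)->W->(0,3) | ant2:(0,1)->W->(0,0)
  grid max=5 at (0,3)

(0,3) (0,3) (0,0)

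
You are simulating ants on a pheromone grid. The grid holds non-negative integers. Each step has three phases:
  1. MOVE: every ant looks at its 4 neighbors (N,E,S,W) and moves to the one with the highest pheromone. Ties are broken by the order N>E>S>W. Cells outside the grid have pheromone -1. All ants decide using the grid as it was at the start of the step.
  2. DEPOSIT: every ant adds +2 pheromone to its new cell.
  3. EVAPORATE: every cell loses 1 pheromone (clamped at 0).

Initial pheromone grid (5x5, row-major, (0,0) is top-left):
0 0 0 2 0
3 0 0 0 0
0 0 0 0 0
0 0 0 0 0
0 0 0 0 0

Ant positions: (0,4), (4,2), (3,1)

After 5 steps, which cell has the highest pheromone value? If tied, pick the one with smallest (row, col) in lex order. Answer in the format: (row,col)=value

Step 1: ant0:(0,4)->W->(0,3) | ant1:(4,2)->N->(3,2) | ant2:(3,1)->N->(2,1)
  grid max=3 at (0,3)
Step 2: ant0:(0,3)->E->(0,4) | ant1:(3,2)->N->(2,2) | ant2:(2,1)->N->(1,1)
  grid max=2 at (0,3)
Step 3: ant0:(0,4)->W->(0,3) | ant1:(2,2)->N->(1,2) | ant2:(1,1)->W->(1,0)
  grid max=3 at (0,3)
Step 4: ant0:(0,3)->E->(0,4) | ant1:(1,2)->N->(0,2) | ant2:(1,0)->N->(0,0)
  grid max=2 at (0,3)
Step 5: ant0:(0,4)->W->(0,3) | ant1:(0,2)->E->(0,3) | ant2:(0,0)->S->(1,0)
  grid max=5 at (0,3)
Final grid:
  0 0 0 5 0
  2 0 0 0 0
  0 0 0 0 0
  0 0 0 0 0
  0 0 0 0 0
Max pheromone 5 at (0,3)

Answer: (0,3)=5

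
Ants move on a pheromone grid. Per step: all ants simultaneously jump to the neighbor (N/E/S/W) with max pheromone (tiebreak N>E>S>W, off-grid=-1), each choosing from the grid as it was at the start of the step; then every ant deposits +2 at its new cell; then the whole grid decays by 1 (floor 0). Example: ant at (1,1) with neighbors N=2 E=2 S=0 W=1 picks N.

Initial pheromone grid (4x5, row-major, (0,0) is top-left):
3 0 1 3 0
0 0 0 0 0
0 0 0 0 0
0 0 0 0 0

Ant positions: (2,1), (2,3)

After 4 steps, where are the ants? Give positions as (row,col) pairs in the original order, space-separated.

Step 1: ant0:(2,1)->N->(1,1) | ant1:(2,3)->N->(1,3)
  grid max=2 at (0,0)
Step 2: ant0:(1,1)->N->(0,1) | ant1:(1,3)->N->(0,3)
  grid max=3 at (0,3)
Step 3: ant0:(0,1)->W->(0,0) | ant1:(0,3)->E->(0,4)
  grid max=2 at (0,0)
Step 4: ant0:(0,0)->E->(0,1) | ant1:(0,4)->W->(0,3)
  grid max=3 at (0,3)

(0,1) (0,3)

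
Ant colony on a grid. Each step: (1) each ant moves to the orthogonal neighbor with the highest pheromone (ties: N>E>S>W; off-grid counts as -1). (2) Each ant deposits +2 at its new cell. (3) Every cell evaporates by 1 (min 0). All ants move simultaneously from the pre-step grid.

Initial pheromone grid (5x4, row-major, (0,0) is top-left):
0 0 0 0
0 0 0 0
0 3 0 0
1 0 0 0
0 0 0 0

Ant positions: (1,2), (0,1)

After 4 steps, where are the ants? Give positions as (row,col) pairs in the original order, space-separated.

Step 1: ant0:(1,2)->N->(0,2) | ant1:(0,1)->E->(0,2)
  grid max=3 at (0,2)
Step 2: ant0:(0,2)->E->(0,3) | ant1:(0,2)->E->(0,3)
  grid max=3 at (0,3)
Step 3: ant0:(0,3)->W->(0,2) | ant1:(0,3)->W->(0,2)
  grid max=5 at (0,2)
Step 4: ant0:(0,2)->E->(0,3) | ant1:(0,2)->E->(0,3)
  grid max=5 at (0,3)

(0,3) (0,3)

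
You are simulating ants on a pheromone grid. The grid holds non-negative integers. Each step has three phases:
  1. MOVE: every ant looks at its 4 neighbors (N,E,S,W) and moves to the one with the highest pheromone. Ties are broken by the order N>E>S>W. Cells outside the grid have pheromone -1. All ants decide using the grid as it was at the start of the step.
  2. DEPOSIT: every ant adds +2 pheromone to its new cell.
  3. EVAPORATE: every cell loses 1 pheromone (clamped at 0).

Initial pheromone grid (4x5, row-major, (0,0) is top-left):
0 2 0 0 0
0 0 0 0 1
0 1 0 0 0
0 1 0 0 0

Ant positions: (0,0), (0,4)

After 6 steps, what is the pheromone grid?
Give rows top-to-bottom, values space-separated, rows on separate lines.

After step 1: ants at (0,1),(1,4)
  0 3 0 0 0
  0 0 0 0 2
  0 0 0 0 0
  0 0 0 0 0
After step 2: ants at (0,2),(0,4)
  0 2 1 0 1
  0 0 0 0 1
  0 0 0 0 0
  0 0 0 0 0
After step 3: ants at (0,1),(1,4)
  0 3 0 0 0
  0 0 0 0 2
  0 0 0 0 0
  0 0 0 0 0
After step 4: ants at (0,2),(0,4)
  0 2 1 0 1
  0 0 0 0 1
  0 0 0 0 0
  0 0 0 0 0
After step 5: ants at (0,1),(1,4)
  0 3 0 0 0
  0 0 0 0 2
  0 0 0 0 0
  0 0 0 0 0
After step 6: ants at (0,2),(0,4)
  0 2 1 0 1
  0 0 0 0 1
  0 0 0 0 0
  0 0 0 0 0

0 2 1 0 1
0 0 0 0 1
0 0 0 0 0
0 0 0 0 0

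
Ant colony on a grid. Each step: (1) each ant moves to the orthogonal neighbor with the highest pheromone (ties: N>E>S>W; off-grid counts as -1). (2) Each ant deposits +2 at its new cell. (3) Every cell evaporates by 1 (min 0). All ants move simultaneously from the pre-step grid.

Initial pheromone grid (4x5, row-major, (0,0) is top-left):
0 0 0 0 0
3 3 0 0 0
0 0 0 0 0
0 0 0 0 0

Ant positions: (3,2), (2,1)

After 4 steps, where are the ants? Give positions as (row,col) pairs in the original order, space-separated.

Step 1: ant0:(3,2)->N->(2,2) | ant1:(2,1)->N->(1,1)
  grid max=4 at (1,1)
Step 2: ant0:(2,2)->N->(1,2) | ant1:(1,1)->W->(1,0)
  grid max=3 at (1,0)
Step 3: ant0:(1,2)->W->(1,1) | ant1:(1,0)->E->(1,1)
  grid max=6 at (1,1)
Step 4: ant0:(1,1)->W->(1,0) | ant1:(1,1)->W->(1,0)
  grid max=5 at (1,0)

(1,0) (1,0)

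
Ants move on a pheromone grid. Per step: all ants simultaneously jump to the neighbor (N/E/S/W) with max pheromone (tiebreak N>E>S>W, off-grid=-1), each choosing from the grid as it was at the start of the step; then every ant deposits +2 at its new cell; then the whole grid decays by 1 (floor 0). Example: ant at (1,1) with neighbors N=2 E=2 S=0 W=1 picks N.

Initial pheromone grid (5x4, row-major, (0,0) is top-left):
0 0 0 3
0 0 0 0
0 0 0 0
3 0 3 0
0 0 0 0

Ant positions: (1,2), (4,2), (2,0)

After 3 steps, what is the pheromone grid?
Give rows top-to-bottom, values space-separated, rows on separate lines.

After step 1: ants at (0,2),(3,2),(3,0)
  0 0 1 2
  0 0 0 0
  0 0 0 0
  4 0 4 0
  0 0 0 0
After step 2: ants at (0,3),(2,2),(2,0)
  0 0 0 3
  0 0 0 0
  1 0 1 0
  3 0 3 0
  0 0 0 0
After step 3: ants at (1,3),(3,2),(3,0)
  0 0 0 2
  0 0 0 1
  0 0 0 0
  4 0 4 0
  0 0 0 0

0 0 0 2
0 0 0 1
0 0 0 0
4 0 4 0
0 0 0 0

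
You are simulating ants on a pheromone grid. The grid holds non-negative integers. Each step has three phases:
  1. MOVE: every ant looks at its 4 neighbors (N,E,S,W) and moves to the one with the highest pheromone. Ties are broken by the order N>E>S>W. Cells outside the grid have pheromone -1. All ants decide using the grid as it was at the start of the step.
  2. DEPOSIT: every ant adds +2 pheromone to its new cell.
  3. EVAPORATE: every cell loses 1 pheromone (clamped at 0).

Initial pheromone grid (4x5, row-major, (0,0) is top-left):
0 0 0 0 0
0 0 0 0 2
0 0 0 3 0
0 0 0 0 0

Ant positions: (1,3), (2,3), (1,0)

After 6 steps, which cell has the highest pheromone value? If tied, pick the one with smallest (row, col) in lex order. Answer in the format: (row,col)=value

Step 1: ant0:(1,3)->S->(2,3) | ant1:(2,3)->N->(1,3) | ant2:(1,0)->N->(0,0)
  grid max=4 at (2,3)
Step 2: ant0:(2,3)->N->(1,3) | ant1:(1,3)->S->(2,3) | ant2:(0,0)->E->(0,1)
  grid max=5 at (2,3)
Step 3: ant0:(1,3)->S->(2,3) | ant1:(2,3)->N->(1,3) | ant2:(0,1)->E->(0,2)
  grid max=6 at (2,3)
Step 4: ant0:(2,3)->N->(1,3) | ant1:(1,3)->S->(2,3) | ant2:(0,2)->E->(0,3)
  grid max=7 at (2,3)
Step 5: ant0:(1,3)->S->(2,3) | ant1:(2,3)->N->(1,3) | ant2:(0,3)->S->(1,3)
  grid max=8 at (2,3)
Step 6: ant0:(2,3)->N->(1,3) | ant1:(1,3)->S->(2,3) | ant2:(1,3)->S->(2,3)
  grid max=11 at (2,3)
Final grid:
  0 0 0 0 0
  0 0 0 8 0
  0 0 0 11 0
  0 0 0 0 0
Max pheromone 11 at (2,3)

Answer: (2,3)=11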